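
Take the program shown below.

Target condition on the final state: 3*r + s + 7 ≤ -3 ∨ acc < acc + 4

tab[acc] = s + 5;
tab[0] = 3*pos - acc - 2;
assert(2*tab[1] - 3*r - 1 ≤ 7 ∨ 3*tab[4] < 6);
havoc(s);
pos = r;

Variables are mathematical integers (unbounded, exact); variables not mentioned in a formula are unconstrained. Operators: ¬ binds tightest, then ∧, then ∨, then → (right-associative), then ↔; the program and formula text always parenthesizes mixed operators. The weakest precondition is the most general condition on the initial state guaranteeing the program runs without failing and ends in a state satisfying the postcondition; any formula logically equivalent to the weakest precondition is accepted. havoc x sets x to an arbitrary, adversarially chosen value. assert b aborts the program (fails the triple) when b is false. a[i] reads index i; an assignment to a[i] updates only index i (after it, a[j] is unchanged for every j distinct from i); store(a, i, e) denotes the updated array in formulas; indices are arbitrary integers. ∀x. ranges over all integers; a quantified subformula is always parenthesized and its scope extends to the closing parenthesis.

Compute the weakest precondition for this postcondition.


Working backward. After the program, the postcondition 3*r + s + 7 ≤ -3 ∨ acc < acc + 4 must hold; in canonical form it is true.
Before pos := r: true
Before havoc s: true
Before assert 2*tab[1] - 3*r - 1 ≤ 7 ∨ 3*tab[4] < 6: 2*tab[1] ≤ 3*r + 8 ∨ 3*tab[4] < 6
Before tab[0] := 3*pos - acc - 2: 2*tab[1] ≤ 3*r + 8 ∨ 3*tab[4] < 6
Before tab[acc] := s + 5: 2*store(tab, acc, s + 5)[1] ≤ 3*r + 8 ∨ 3*store(tab, acc, s + 5)[4] < 6
Answer: WP = 2*store(tab, acc, s + 5)[1] ≤ 3*r + 8 ∨ 3*store(tab, acc, s + 5)[4] < 6


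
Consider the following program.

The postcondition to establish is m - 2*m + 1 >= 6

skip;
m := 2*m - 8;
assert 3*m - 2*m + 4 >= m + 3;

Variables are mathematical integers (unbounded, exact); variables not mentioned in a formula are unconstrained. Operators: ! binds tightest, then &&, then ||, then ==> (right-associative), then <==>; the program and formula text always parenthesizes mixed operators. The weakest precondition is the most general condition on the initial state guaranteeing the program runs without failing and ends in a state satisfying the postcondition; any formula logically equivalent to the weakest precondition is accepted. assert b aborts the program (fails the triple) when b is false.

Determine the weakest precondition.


Working backward. After the program, the postcondition m - 2*m + 1 >= 6 must hold; in canonical form it is m <= -5.
Before assert 3*m - 2*m + 4 >= m + 3: m <= -5
Before m := 2*m - 8: 2*m <= 3
Before skip: 2*m <= 3
Answer: WP = 2*m <= 3


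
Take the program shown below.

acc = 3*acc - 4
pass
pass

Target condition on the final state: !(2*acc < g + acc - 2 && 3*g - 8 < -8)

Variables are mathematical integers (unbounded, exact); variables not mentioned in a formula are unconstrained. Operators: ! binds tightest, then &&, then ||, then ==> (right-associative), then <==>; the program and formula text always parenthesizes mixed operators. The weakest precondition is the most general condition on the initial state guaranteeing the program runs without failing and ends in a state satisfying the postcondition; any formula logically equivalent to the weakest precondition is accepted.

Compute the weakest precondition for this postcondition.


Working backward. After the program, the postcondition !(2*acc < g + acc - 2 && 3*g - 8 < -8) must hold; in canonical form it is !(acc < g - 2 && 3*g < 0).
Before skip: !(acc < g - 2 && 3*g < 0)
Before skip: !(acc < g - 2 && 3*g < 0)
Before acc := 3*acc - 4: !(3*acc < g + 2 && 3*g < 0)
Answer: WP = !(3*acc < g + 2 && 3*g < 0)


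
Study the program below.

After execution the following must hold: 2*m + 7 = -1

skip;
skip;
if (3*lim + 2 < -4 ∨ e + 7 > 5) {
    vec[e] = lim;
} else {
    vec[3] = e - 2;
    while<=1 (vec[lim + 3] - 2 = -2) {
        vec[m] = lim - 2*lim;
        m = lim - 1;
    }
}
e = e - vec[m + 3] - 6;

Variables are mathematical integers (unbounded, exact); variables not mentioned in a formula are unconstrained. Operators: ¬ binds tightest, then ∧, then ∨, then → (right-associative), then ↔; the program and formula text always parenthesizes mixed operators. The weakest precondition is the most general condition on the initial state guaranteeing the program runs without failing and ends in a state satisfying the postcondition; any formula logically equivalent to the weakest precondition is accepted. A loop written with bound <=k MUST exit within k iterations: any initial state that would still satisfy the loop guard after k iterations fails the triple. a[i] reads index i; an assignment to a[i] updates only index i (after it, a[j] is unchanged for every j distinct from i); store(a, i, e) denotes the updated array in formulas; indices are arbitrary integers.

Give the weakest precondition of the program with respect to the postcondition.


Working backward. After the program, the postcondition 2*m + 7 = -1 must hold; in canonical form it is 2*m = -8.
Before e := e - vec[m + 3] - 6: 2*m = -8
Then branch requires 2*m = -8; else branch requires (store(vec, 3, e - 2)[lim + 3] = 0 → ((¬(store(store(vec, 3, e - 2), m, -lim)[lim + 3] = 0)) ∧ 2*lim = -6)) ∧ ((¬(store(vec, 3, e - 2)[lim + 3] = 0)) → 2*m = -8).
Before the if: ((3*lim < -6 ∨ e > -2) → 2*m = -8) ∧ ((¬(3*lim < -6 ∨ e > -2)) → ((store(vec, 3, e - 2)[lim + 3] = 0 → ((¬(store(store(vec, 3, e - 2), m, -lim)[lim + 3] = 0)) ∧ 2*lim = -6)) ∧ ((¬(store(vec, 3, e - 2)[lim + 3] = 0)) → 2*m = -8)))
Before skip: ((3*lim < -6 ∨ e > -2) → 2*m = -8) ∧ ((¬(3*lim < -6 ∨ e > -2)) → ((store(vec, 3, e - 2)[lim + 3] = 0 → ((¬(store(store(vec, 3, e - 2), m, -lim)[lim + 3] = 0)) ∧ 2*lim = -6)) ∧ ((¬(store(vec, 3, e - 2)[lim + 3] = 0)) → 2*m = -8)))
Before skip: ((3*lim < -6 ∨ e > -2) → 2*m = -8) ∧ ((¬(3*lim < -6 ∨ e > -2)) → ((store(vec, 3, e - 2)[lim + 3] = 0 → ((¬(store(store(vec, 3, e - 2), m, -lim)[lim + 3] = 0)) ∧ 2*lim = -6)) ∧ ((¬(store(vec, 3, e - 2)[lim + 3] = 0)) → 2*m = -8)))
Answer: WP = ((3*lim < -6 ∨ e > -2) → 2*m = -8) ∧ ((¬(3*lim < -6 ∨ e > -2)) → ((store(vec, 3, e - 2)[lim + 3] = 0 → ((¬(store(store(vec, 3, e - 2), m, -lim)[lim + 3] = 0)) ∧ 2*lim = -6)) ∧ ((¬(store(vec, 3, e - 2)[lim + 3] = 0)) → 2*m = -8)))


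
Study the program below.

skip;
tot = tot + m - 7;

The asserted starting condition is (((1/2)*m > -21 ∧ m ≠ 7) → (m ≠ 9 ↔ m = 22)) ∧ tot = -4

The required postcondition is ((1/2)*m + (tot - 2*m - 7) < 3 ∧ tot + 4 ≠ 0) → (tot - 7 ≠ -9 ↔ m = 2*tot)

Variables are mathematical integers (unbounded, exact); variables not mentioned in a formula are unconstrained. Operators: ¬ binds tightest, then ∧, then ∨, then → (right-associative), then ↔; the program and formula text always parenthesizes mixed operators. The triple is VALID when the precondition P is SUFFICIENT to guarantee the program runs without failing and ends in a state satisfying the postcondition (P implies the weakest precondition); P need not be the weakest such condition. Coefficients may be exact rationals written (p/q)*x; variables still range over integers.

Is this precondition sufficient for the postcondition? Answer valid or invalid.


Working backward. After the program, the postcondition ((1/2)*m + (tot - 2*m - 7) < 3 ∧ tot + 4 ≠ 0) → (tot - 7 ≠ -9 ↔ m = 2*tot) must hold; in canonical form it is (tot < (3/2)*m + 10 ∧ tot ≠ -4) → (tot ≠ -2 ↔ m = 2*tot).
Before tot := tot + m - 7: (tot < (1/2)*m + 17 ∧ m + tot ≠ 3) → (m + tot ≠ 5 ↔ m + 2*tot = 14)
Before skip: (tot < (1/2)*m + 17 ∧ m + tot ≠ 3) → (m + tot ≠ 5 ↔ m + 2*tot = 14)
The weakest precondition is (tot < (1/2)*m + 17 ∧ m + tot ≠ 3) → (m + tot ≠ 5 ↔ m + 2*tot = 14).
Check whether (((1/2)*m > -21 ∧ m ≠ 7) → (m ≠ 9 ↔ m = 22)) ∧ tot = -4 implies it.
Every state satisfying the precondition satisfies the weakest precondition: the implication holds.
Answer: valid


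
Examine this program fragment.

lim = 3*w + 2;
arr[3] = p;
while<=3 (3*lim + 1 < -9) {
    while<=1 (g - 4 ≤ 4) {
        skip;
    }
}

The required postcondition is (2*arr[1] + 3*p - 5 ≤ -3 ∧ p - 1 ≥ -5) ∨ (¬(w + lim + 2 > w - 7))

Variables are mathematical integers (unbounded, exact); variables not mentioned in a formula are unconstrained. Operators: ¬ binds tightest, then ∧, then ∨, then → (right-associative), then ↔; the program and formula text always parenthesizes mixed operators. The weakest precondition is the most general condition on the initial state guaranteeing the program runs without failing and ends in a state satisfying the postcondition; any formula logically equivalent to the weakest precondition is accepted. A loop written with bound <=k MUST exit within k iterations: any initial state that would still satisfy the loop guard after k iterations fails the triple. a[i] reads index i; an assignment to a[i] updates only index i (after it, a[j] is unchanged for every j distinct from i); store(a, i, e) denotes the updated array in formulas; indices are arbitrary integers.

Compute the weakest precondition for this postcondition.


Working backward. After the program, the postcondition (2*arr[1] + 3*p - 5 ≤ -3 ∧ p - 1 ≥ -5) ∨ (¬(w + lim + 2 > w - 7)) must hold; in canonical form it is (2*arr[1] + 3*p ≤ 2 ∧ p ≥ -4) ∨ (¬(lim > -9)).
Before the loop (bound <=3), unroll the exhaustion recursion (WP_0 = exit-now case; WP_j = one more guarded iteration, up to j = 3):
  WP_0: (¬(3*lim < -10)) ∧ ((2*arr[1] + 3*p ≤ 2 ∧ p ≥ -4) ∨ (¬(lim > -9)))
  WP_1: (3*lim < -10 → ((g ≤ 8 → ((¬(g ≤ 8)) ∧ (¬(3*lim < -10)) ∧ ((2*arr[1] + 3*p ≤ 2 ∧ p ≥ -4) ∨ (¬(lim > -9))))) ∧ ((¬(g ≤ 8)) → ((¬(3*lim < -10)) ∧ ((2*arr[1] + 3*p ≤ 2 ∧ p ≥ -4) ∨ (¬(lim > -9))))))) ∧ ((¬(3*lim < -10)) → ((2*arr[1] + 3*p ≤ 2 ∧ p ≥ -4) ∨ (¬(lim > -9))))
  WP_2: (3*lim < -10 → ((g ≤ 8 → ((¬(g ≤ 8)) ∧ (3*lim < -10 → ((g ≤ 8 → ((¬(g ≤ 8)) ∧ (¬(3*lim < -10)) ∧ ((2*arr[1] + 3*p ≤ 2 ∧ p ≥ -4) ∨ (¬(lim > -9))))) ∧ ((¬(g ≤ 8)) → ((¬(3*lim < -10)) ∧ ((2*arr[1] + 3*p ≤ 2 ∧ p ≥ -4) ∨ (¬(lim > -9))))))) ∧ ((¬(3*lim < -10)) → ((2*arr[1] + 3*p ≤ 2 ∧ p ≥ -4) ∨ (¬(lim > -9)))))) ∧ ((¬(g ≤ 8)) → ((3*lim < -10 → ((g ≤ 8 → ((¬(g ≤ 8)) ∧ (¬(3*lim < -10)) ∧ ((2*arr[1] + 3*p ≤ 2 ∧ p ≥ -4) ∨ (¬(lim > -9))))) ∧ ((¬(g ≤ 8)) → ((¬(3*lim < -10)) ∧ ((2*arr[1] + 3*p ≤ 2 ∧ p ≥ -4) ∨ (¬(lim > -9))))))) ∧ ((¬(3*lim < -10)) → ((2*arr[1] + 3*p ≤ 2 ∧ p ≥ -4) ∨ (¬(lim > -9)))))))) ∧ ((¬(3*lim < -10)) → ((2*arr[1] + 3*p ≤ 2 ∧ p ≥ -4) ∨ (¬(lim > -9))))
  WP_3: (3*lim < -10 → ((g ≤ 8 → ((¬(g ≤ 8)) ∧ (3*lim < -10 → ((g ≤ 8 → ((¬(g ≤ 8)) ∧ (3*lim < -10 → ((g ≤ 8 → ((¬(g ≤ 8)) ∧ (¬(3*lim < -10)) ∧ ((2*arr[1] + 3*p ≤ 2 ∧ p ≥ -4) ∨ (¬(lim > -9))))) ∧ ((¬(g ≤ 8)) → ((¬(3*lim < -10)) ∧ ((2*arr[1] + 3*p ≤ 2 ∧ p ≥ -4) ∨ (¬(lim > -9))))))) ∧ ((¬(3*lim < -10)) → ((2*arr[1] + 3*p ≤ 2 ∧ p ≥ -4) ∨ (¬(lim > -9)))))) ∧ ((¬(g ≤ 8)) → ((3*lim < -10 → ((g ≤ 8 → ((¬(g ≤ 8)) ∧ (¬(3*lim < -10)) ∧ ((2*arr[1] + 3*p ≤ 2 ∧ p ≥ -4) ∨ (¬(lim > -9))))) ∧ ((¬(g ≤ 8)) → ((¬(3*lim < -10)) ∧ ((2*arr[1] + 3*p ≤ 2 ∧ p ≥ -4) ∨ (¬(lim > -9))))))) ∧ ((¬(3*lim < -10)) → ((2*arr[1] + 3*p ≤ 2 ∧ p ≥ -4) ∨ (¬(lim > -9)))))))) ∧ ((¬(3*lim < -10)) → ((2*arr[1] + 3*p ≤ 2 ∧ p ≥ -4) ∨ (¬(lim > -9)))))) ∧ ((¬(g ≤ 8)) → ((3*lim < -10 → ((g ≤ 8 → ((¬(g ≤ 8)) ∧ (3*lim < -10 → ((g ≤ 8 → ((¬(g ≤ 8)) ∧ (¬(3*lim < -10)) ∧ ((2*arr[1] + 3*p ≤ 2 ∧ p ≥ -4) ∨ (¬(lim > -9))))) ∧ ((¬(g ≤ 8)) → ((¬(3*lim < -10)) ∧ ((2*arr[1] + 3*p ≤ 2 ∧ p ≥ -4) ∨ (¬(lim > -9))))))) ∧ ((¬(3*lim < -10)) → ((2*arr[1] + 3*p ≤ 2 ∧ p ≥ -4) ∨ (¬(lim > -9)))))) ∧ ((¬(g ≤ 8)) → ((3*lim < -10 → ((g ≤ 8 → ((¬(g ≤ 8)) ∧ (¬(3*lim < -10)) ∧ ((2*arr[1] + 3*p ≤ 2 ∧ p ≥ -4) ∨ (¬(lim > -9))))) ∧ ((¬(g ≤ 8)) → ((¬(3*lim < -10)) ∧ ((2*arr[1] + 3*p ≤ 2 ∧ p ≥ -4) ∨ (¬(lim > -9))))))) ∧ ((¬(3*lim < -10)) → ((2*arr[1] + 3*p ≤ 2 ∧ p ≥ -4) ∨ (¬(lim > -9)))))))) ∧ ((¬(3*lim < -10)) → ((2*arr[1] + 3*p ≤ 2 ∧ p ≥ -4) ∨ (¬(lim > -9)))))))) ∧ ((¬(3*lim < -10)) → ((2*arr[1] + 3*p ≤ 2 ∧ p ≥ -4) ∨ (¬(lim > -9))))
So before the loop: (3*lim < -10 → ((g ≤ 8 → ((¬(g ≤ 8)) ∧ (3*lim < -10 → ((g ≤ 8 → ((¬(g ≤ 8)) ∧ (3*lim < -10 → ((g ≤ 8 → ((¬(g ≤ 8)) ∧ (¬(3*lim < -10)) ∧ ((2*arr[1] + 3*p ≤ 2 ∧ p ≥ -4) ∨ (¬(lim > -9))))) ∧ ((¬(g ≤ 8)) → ((¬(3*lim < -10)) ∧ ((2*arr[1] + 3*p ≤ 2 ∧ p ≥ -4) ∨ (¬(lim > -9))))))) ∧ ((¬(3*lim < -10)) → ((2*arr[1] + 3*p ≤ 2 ∧ p ≥ -4) ∨ (¬(lim > -9)))))) ∧ ((¬(g ≤ 8)) → ((3*lim < -10 → ((g ≤ 8 → ((¬(g ≤ 8)) ∧ (¬(3*lim < -10)) ∧ ((2*arr[1] + 3*p ≤ 2 ∧ p ≥ -4) ∨ (¬(lim > -9))))) ∧ ((¬(g ≤ 8)) → ((¬(3*lim < -10)) ∧ ((2*arr[1] + 3*p ≤ 2 ∧ p ≥ -4) ∨ (¬(lim > -9))))))) ∧ ((¬(3*lim < -10)) → ((2*arr[1] + 3*p ≤ 2 ∧ p ≥ -4) ∨ (¬(lim > -9)))))))) ∧ ((¬(3*lim < -10)) → ((2*arr[1] + 3*p ≤ 2 ∧ p ≥ -4) ∨ (¬(lim > -9)))))) ∧ ((¬(g ≤ 8)) → ((3*lim < -10 → ((g ≤ 8 → ((¬(g ≤ 8)) ∧ (3*lim < -10 → ((g ≤ 8 → ((¬(g ≤ 8)) ∧ (¬(3*lim < -10)) ∧ ((2*arr[1] + 3*p ≤ 2 ∧ p ≥ -4) ∨ (¬(lim > -9))))) ∧ ((¬(g ≤ 8)) → ((¬(3*lim < -10)) ∧ ((2*arr[1] + 3*p ≤ 2 ∧ p ≥ -4) ∨ (¬(lim > -9))))))) ∧ ((¬(3*lim < -10)) → ((2*arr[1] + 3*p ≤ 2 ∧ p ≥ -4) ∨ (¬(lim > -9)))))) ∧ ((¬(g ≤ 8)) → ((3*lim < -10 → ((g ≤ 8 → ((¬(g ≤ 8)) ∧ (¬(3*lim < -10)) ∧ ((2*arr[1] + 3*p ≤ 2 ∧ p ≥ -4) ∨ (¬(lim > -9))))) ∧ ((¬(g ≤ 8)) → ((¬(3*lim < -10)) ∧ ((2*arr[1] + 3*p ≤ 2 ∧ p ≥ -4) ∨ (¬(lim > -9))))))) ∧ ((¬(3*lim < -10)) → ((2*arr[1] + 3*p ≤ 2 ∧ p ≥ -4) ∨ (¬(lim > -9)))))))) ∧ ((¬(3*lim < -10)) → ((2*arr[1] + 3*p ≤ 2 ∧ p ≥ -4) ∨ (¬(lim > -9)))))))) ∧ ((¬(3*lim < -10)) → ((2*arr[1] + 3*p ≤ 2 ∧ p ≥ -4) ∨ (¬(lim > -9))))
Before arr[3] := p: (3*lim < -10 → ((g ≤ 8 → ((¬(g ≤ 8)) ∧ (3*lim < -10 → ((g ≤ 8 → ((¬(g ≤ 8)) ∧ (3*lim < -10 → ((g ≤ 8 → ((¬(g ≤ 8)) ∧ (¬(3*lim < -10)) ∧ ((2*arr[1] + 3*p ≤ 2 ∧ p ≥ -4) ∨ (¬(lim > -9))))) ∧ ((¬(g ≤ 8)) → ((¬(3*lim < -10)) ∧ ((2*arr[1] + 3*p ≤ 2 ∧ p ≥ -4) ∨ (¬(lim > -9))))))) ∧ ((¬(3*lim < -10)) → ((2*arr[1] + 3*p ≤ 2 ∧ p ≥ -4) ∨ (¬(lim > -9)))))) ∧ ((¬(g ≤ 8)) → ((3*lim < -10 → ((g ≤ 8 → ((¬(g ≤ 8)) ∧ (¬(3*lim < -10)) ∧ ((2*arr[1] + 3*p ≤ 2 ∧ p ≥ -4) ∨ (¬(lim > -9))))) ∧ ((¬(g ≤ 8)) → ((¬(3*lim < -10)) ∧ ((2*arr[1] + 3*p ≤ 2 ∧ p ≥ -4) ∨ (¬(lim > -9))))))) ∧ ((¬(3*lim < -10)) → ((2*arr[1] + 3*p ≤ 2 ∧ p ≥ -4) ∨ (¬(lim > -9)))))))) ∧ ((¬(3*lim < -10)) → ((2*arr[1] + 3*p ≤ 2 ∧ p ≥ -4) ∨ (¬(lim > -9)))))) ∧ ((¬(g ≤ 8)) → ((3*lim < -10 → ((g ≤ 8 → ((¬(g ≤ 8)) ∧ (3*lim < -10 → ((g ≤ 8 → ((¬(g ≤ 8)) ∧ (¬(3*lim < -10)) ∧ ((2*arr[1] + 3*p ≤ 2 ∧ p ≥ -4) ∨ (¬(lim > -9))))) ∧ ((¬(g ≤ 8)) → ((¬(3*lim < -10)) ∧ ((2*arr[1] + 3*p ≤ 2 ∧ p ≥ -4) ∨ (¬(lim > -9))))))) ∧ ((¬(3*lim < -10)) → ((2*arr[1] + 3*p ≤ 2 ∧ p ≥ -4) ∨ (¬(lim > -9)))))) ∧ ((¬(g ≤ 8)) → ((3*lim < -10 → ((g ≤ 8 → ((¬(g ≤ 8)) ∧ (¬(3*lim < -10)) ∧ ((2*arr[1] + 3*p ≤ 2 ∧ p ≥ -4) ∨ (¬(lim > -9))))) ∧ ((¬(g ≤ 8)) → ((¬(3*lim < -10)) ∧ ((2*arr[1] + 3*p ≤ 2 ∧ p ≥ -4) ∨ (¬(lim > -9))))))) ∧ ((¬(3*lim < -10)) → ((2*arr[1] + 3*p ≤ 2 ∧ p ≥ -4) ∨ (¬(lim > -9)))))))) ∧ ((¬(3*lim < -10)) → ((2*arr[1] + 3*p ≤ 2 ∧ p ≥ -4) ∨ (¬(lim > -9)))))))) ∧ ((¬(3*lim < -10)) → ((2*arr[1] + 3*p ≤ 2 ∧ p ≥ -4) ∨ (¬(lim > -9))))
Before lim := 3*w + 2: (9*w < -16 → ((g ≤ 8 → ((¬(g ≤ 8)) ∧ (9*w < -16 → ((g ≤ 8 → ((¬(g ≤ 8)) ∧ (9*w < -16 → ((g ≤ 8 → ((¬(g ≤ 8)) ∧ (¬(9*w < -16)) ∧ ((2*arr[1] + 3*p ≤ 2 ∧ p ≥ -4) ∨ (¬(3*w > -11))))) ∧ ((¬(g ≤ 8)) → ((¬(9*w < -16)) ∧ ((2*arr[1] + 3*p ≤ 2 ∧ p ≥ -4) ∨ (¬(3*w > -11))))))) ∧ ((¬(9*w < -16)) → ((2*arr[1] + 3*p ≤ 2 ∧ p ≥ -4) ∨ (¬(3*w > -11)))))) ∧ ((¬(g ≤ 8)) → ((9*w < -16 → ((g ≤ 8 → ((¬(g ≤ 8)) ∧ (¬(9*w < -16)) ∧ ((2*arr[1] + 3*p ≤ 2 ∧ p ≥ -4) ∨ (¬(3*w > -11))))) ∧ ((¬(g ≤ 8)) → ((¬(9*w < -16)) ∧ ((2*arr[1] + 3*p ≤ 2 ∧ p ≥ -4) ∨ (¬(3*w > -11))))))) ∧ ((¬(9*w < -16)) → ((2*arr[1] + 3*p ≤ 2 ∧ p ≥ -4) ∨ (¬(3*w > -11)))))))) ∧ ((¬(9*w < -16)) → ((2*arr[1] + 3*p ≤ 2 ∧ p ≥ -4) ∨ (¬(3*w > -11)))))) ∧ ((¬(g ≤ 8)) → ((9*w < -16 → ((g ≤ 8 → ((¬(g ≤ 8)) ∧ (9*w < -16 → ((g ≤ 8 → ((¬(g ≤ 8)) ∧ (¬(9*w < -16)) ∧ ((2*arr[1] + 3*p ≤ 2 ∧ p ≥ -4) ∨ (¬(3*w > -11))))) ∧ ((¬(g ≤ 8)) → ((¬(9*w < -16)) ∧ ((2*arr[1] + 3*p ≤ 2 ∧ p ≥ -4) ∨ (¬(3*w > -11))))))) ∧ ((¬(9*w < -16)) → ((2*arr[1] + 3*p ≤ 2 ∧ p ≥ -4) ∨ (¬(3*w > -11)))))) ∧ ((¬(g ≤ 8)) → ((9*w < -16 → ((g ≤ 8 → ((¬(g ≤ 8)) ∧ (¬(9*w < -16)) ∧ ((2*arr[1] + 3*p ≤ 2 ∧ p ≥ -4) ∨ (¬(3*w > -11))))) ∧ ((¬(g ≤ 8)) → ((¬(9*w < -16)) ∧ ((2*arr[1] + 3*p ≤ 2 ∧ p ≥ -4) ∨ (¬(3*w > -11))))))) ∧ ((¬(9*w < -16)) → ((2*arr[1] + 3*p ≤ 2 ∧ p ≥ -4) ∨ (¬(3*w > -11)))))))) ∧ ((¬(9*w < -16)) → ((2*arr[1] + 3*p ≤ 2 ∧ p ≥ -4) ∨ (¬(3*w > -11)))))))) ∧ ((¬(9*w < -16)) → ((2*arr[1] + 3*p ≤ 2 ∧ p ≥ -4) ∨ (¬(3*w > -11))))
Answer: WP = (9*w < -16 → ((g ≤ 8 → ((¬(g ≤ 8)) ∧ (9*w < -16 → ((g ≤ 8 → ((¬(g ≤ 8)) ∧ (9*w < -16 → ((g ≤ 8 → ((¬(g ≤ 8)) ∧ (¬(9*w < -16)) ∧ ((2*arr[1] + 3*p ≤ 2 ∧ p ≥ -4) ∨ (¬(3*w > -11))))) ∧ ((¬(g ≤ 8)) → ((¬(9*w < -16)) ∧ ((2*arr[1] + 3*p ≤ 2 ∧ p ≥ -4) ∨ (¬(3*w > -11))))))) ∧ ((¬(9*w < -16)) → ((2*arr[1] + 3*p ≤ 2 ∧ p ≥ -4) ∨ (¬(3*w > -11)))))) ∧ ((¬(g ≤ 8)) → ((9*w < -16 → ((g ≤ 8 → ((¬(g ≤ 8)) ∧ (¬(9*w < -16)) ∧ ((2*arr[1] + 3*p ≤ 2 ∧ p ≥ -4) ∨ (¬(3*w > -11))))) ∧ ((¬(g ≤ 8)) → ((¬(9*w < -16)) ∧ ((2*arr[1] + 3*p ≤ 2 ∧ p ≥ -4) ∨ (¬(3*w > -11))))))) ∧ ((¬(9*w < -16)) → ((2*arr[1] + 3*p ≤ 2 ∧ p ≥ -4) ∨ (¬(3*w > -11)))))))) ∧ ((¬(9*w < -16)) → ((2*arr[1] + 3*p ≤ 2 ∧ p ≥ -4) ∨ (¬(3*w > -11)))))) ∧ ((¬(g ≤ 8)) → ((9*w < -16 → ((g ≤ 8 → ((¬(g ≤ 8)) ∧ (9*w < -16 → ((g ≤ 8 → ((¬(g ≤ 8)) ∧ (¬(9*w < -16)) ∧ ((2*arr[1] + 3*p ≤ 2 ∧ p ≥ -4) ∨ (¬(3*w > -11))))) ∧ ((¬(g ≤ 8)) → ((¬(9*w < -16)) ∧ ((2*arr[1] + 3*p ≤ 2 ∧ p ≥ -4) ∨ (¬(3*w > -11))))))) ∧ ((¬(9*w < -16)) → ((2*arr[1] + 3*p ≤ 2 ∧ p ≥ -4) ∨ (¬(3*w > -11)))))) ∧ ((¬(g ≤ 8)) → ((9*w < -16 → ((g ≤ 8 → ((¬(g ≤ 8)) ∧ (¬(9*w < -16)) ∧ ((2*arr[1] + 3*p ≤ 2 ∧ p ≥ -4) ∨ (¬(3*w > -11))))) ∧ ((¬(g ≤ 8)) → ((¬(9*w < -16)) ∧ ((2*arr[1] + 3*p ≤ 2 ∧ p ≥ -4) ∨ (¬(3*w > -11))))))) ∧ ((¬(9*w < -16)) → ((2*arr[1] + 3*p ≤ 2 ∧ p ≥ -4) ∨ (¬(3*w > -11)))))))) ∧ ((¬(9*w < -16)) → ((2*arr[1] + 3*p ≤ 2 ∧ p ≥ -4) ∨ (¬(3*w > -11)))))))) ∧ ((¬(9*w < -16)) → ((2*arr[1] + 3*p ≤ 2 ∧ p ≥ -4) ∨ (¬(3*w > -11))))


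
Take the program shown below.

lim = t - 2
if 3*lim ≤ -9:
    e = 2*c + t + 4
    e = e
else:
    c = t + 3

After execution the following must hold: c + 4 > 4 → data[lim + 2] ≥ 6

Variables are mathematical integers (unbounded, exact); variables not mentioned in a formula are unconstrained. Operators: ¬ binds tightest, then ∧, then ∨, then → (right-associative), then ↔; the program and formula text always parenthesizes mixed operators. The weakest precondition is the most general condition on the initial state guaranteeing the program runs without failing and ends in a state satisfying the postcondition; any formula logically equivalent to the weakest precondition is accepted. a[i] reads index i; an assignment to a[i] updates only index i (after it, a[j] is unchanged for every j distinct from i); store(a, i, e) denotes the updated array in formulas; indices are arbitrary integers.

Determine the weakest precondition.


Working backward. After the program, the postcondition c + 4 > 4 → data[lim + 2] ≥ 6 must hold; in canonical form it is c > 0 → data[lim + 2] ≥ 6.
Then branch requires c > 0 → data[lim + 2] ≥ 6; else branch requires t > -3 → data[lim + 2] ≥ 6.
Before the if: (3*lim ≤ -9 → (c > 0 → data[lim + 2] ≥ 6)) ∧ ((¬(3*lim ≤ -9)) → (t > -3 → data[lim + 2] ≥ 6))
Before lim := t - 2: (3*t ≤ -3 → (c > 0 → data[t] ≥ 6)) ∧ ((¬(3*t ≤ -3)) → (t > -3 → data[t] ≥ 6))
Answer: WP = (3*t ≤ -3 → (c > 0 → data[t] ≥ 6)) ∧ ((¬(3*t ≤ -3)) → (t > -3 → data[t] ≥ 6))


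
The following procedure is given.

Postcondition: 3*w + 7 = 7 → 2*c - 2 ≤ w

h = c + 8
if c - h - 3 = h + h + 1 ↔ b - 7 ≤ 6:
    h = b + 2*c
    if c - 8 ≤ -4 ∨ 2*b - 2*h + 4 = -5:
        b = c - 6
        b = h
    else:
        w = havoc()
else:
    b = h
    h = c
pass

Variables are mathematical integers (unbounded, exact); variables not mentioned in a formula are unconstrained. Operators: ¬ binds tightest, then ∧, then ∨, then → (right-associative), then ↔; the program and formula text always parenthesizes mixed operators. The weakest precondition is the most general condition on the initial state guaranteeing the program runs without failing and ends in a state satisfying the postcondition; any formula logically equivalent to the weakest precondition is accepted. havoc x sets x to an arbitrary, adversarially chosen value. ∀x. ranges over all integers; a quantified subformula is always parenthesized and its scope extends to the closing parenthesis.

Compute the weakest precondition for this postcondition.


Working backward. After the program, the postcondition 3*w + 7 = 7 → 2*c - 2 ≤ w must hold; in canonical form it is 3*w = 0 → 2*c ≤ w + 2.
Before skip: 3*w = 0 → 2*c ≤ w + 2
Then branch requires ((c ≤ 4 ∨ 4*c = 9) → (3*w = 0 → 2*c ≤ w + 2)) ∧ ((¬(c ≤ 4 ∨ 4*c = 9)) → (∀w_1. (3*w_1 = 0 → 2*c ≤ w_1 + 2))); else branch requires 3*w = 0 → 2*c ≤ w + 2.
Before the if: ((c = 3*h + 4 ↔ b ≤ 13) → (((c ≤ 4 ∨ 4*c = 9) → (3*w = 0 → 2*c ≤ w + 2)) ∧ ((¬(c ≤ 4 ∨ 4*c = 9)) → (∀w_1. (3*w_1 = 0 → 2*c ≤ w_1 + 2))))) ∧ ((¬(c = 3*h + 4 ↔ b ≤ 13)) → (3*w = 0 → 2*c ≤ w + 2))
Before h := c + 8: ((2*c = -28 ↔ b ≤ 13) → (((c ≤ 4 ∨ 4*c = 9) → (3*w = 0 → 2*c ≤ w + 2)) ∧ ((¬(c ≤ 4 ∨ 4*c = 9)) → (∀w_1. (3*w_1 = 0 → 2*c ≤ w_1 + 2))))) ∧ ((¬(2*c = -28 ↔ b ≤ 13)) → (3*w = 0 → 2*c ≤ w + 2))
Answer: WP = ((2*c = -28 ↔ b ≤ 13) → (((c ≤ 4 ∨ 4*c = 9) → (3*w = 0 → 2*c ≤ w + 2)) ∧ ((¬(c ≤ 4 ∨ 4*c = 9)) → (∀w_1. (3*w_1 = 0 → 2*c ≤ w_1 + 2))))) ∧ ((¬(2*c = -28 ↔ b ≤ 13)) → (3*w = 0 → 2*c ≤ w + 2))


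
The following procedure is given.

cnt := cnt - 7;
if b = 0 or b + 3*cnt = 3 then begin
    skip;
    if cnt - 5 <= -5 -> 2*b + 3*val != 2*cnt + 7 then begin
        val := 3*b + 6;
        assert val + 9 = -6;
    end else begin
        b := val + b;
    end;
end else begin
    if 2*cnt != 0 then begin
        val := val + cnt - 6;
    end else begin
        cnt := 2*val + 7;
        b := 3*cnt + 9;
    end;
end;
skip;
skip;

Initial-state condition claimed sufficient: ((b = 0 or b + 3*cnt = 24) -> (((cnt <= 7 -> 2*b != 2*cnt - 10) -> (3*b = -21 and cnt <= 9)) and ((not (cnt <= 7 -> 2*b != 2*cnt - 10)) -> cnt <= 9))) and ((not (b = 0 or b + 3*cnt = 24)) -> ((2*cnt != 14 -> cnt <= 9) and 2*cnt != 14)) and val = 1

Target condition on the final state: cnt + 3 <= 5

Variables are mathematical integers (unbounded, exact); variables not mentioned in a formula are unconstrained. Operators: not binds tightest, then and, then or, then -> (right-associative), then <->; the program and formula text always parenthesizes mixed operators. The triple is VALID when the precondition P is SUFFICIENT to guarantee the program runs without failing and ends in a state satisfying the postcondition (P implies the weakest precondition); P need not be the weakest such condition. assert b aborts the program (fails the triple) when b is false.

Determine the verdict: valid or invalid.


Working backward. After the program, the postcondition cnt + 3 <= 5 must hold; in canonical form it is cnt <= 2.
Before skip: cnt <= 2
Before skip: cnt <= 2
Then branch requires ((cnt <= 0 -> 2*b + 3*val != 2*cnt + 7) -> (3*b = -21 and cnt <= 2)) and ((not (cnt <= 0 -> 2*b + 3*val != 2*cnt + 7)) -> cnt <= 2); else branch requires (2*cnt != 0 -> cnt <= 2) and ((not (2*cnt != 0)) -> 2*val <= -5).
Before the if: ((b = 0 or b + 3*cnt = 3) -> (((cnt <= 0 -> 2*b + 3*val != 2*cnt + 7) -> (3*b = -21 and cnt <= 2)) and ((not (cnt <= 0 -> 2*b + 3*val != 2*cnt + 7)) -> cnt <= 2))) and ((not (b = 0 or b + 3*cnt = 3)) -> ((2*cnt != 0 -> cnt <= 2) and ((not (2*cnt != 0)) -> 2*val <= -5)))
Before cnt := cnt - 7: ((b = 0 or b + 3*cnt = 24) -> (((cnt <= 7 -> 2*b + 3*val != 2*cnt - 7) -> (3*b = -21 and cnt <= 9)) and ((not (cnt <= 7 -> 2*b + 3*val != 2*cnt - 7)) -> cnt <= 9))) and ((not (b = 0 or b + 3*cnt = 24)) -> ((2*cnt != 14 -> cnt <= 9) and ((not (2*cnt != 14)) -> 2*val <= -5)))
The weakest precondition is ((b = 0 or b + 3*cnt = 24) -> (((cnt <= 7 -> 2*b + 3*val != 2*cnt - 7) -> (3*b = -21 and cnt <= 9)) and ((not (cnt <= 7 -> 2*b + 3*val != 2*cnt - 7)) -> cnt <= 9))) and ((not (b = 0 or b + 3*cnt = 24)) -> ((2*cnt != 14 -> cnt <= 9) and ((not (2*cnt != 14)) -> 2*val <= -5))).
Check whether ((b = 0 or b + 3*cnt = 24) -> (((cnt <= 7 -> 2*b != 2*cnt - 10) -> (3*b = -21 and cnt <= 9)) and ((not (cnt <= 7 -> 2*b != 2*cnt - 10)) -> cnt <= 9))) and ((not (b = 0 or b + 3*cnt = 24)) -> ((2*cnt != 14 -> cnt <= 9) and 2*cnt != 14)) and val = 1 implies it.
Every state satisfying the precondition satisfies the weakest precondition: the implication holds.
Answer: valid


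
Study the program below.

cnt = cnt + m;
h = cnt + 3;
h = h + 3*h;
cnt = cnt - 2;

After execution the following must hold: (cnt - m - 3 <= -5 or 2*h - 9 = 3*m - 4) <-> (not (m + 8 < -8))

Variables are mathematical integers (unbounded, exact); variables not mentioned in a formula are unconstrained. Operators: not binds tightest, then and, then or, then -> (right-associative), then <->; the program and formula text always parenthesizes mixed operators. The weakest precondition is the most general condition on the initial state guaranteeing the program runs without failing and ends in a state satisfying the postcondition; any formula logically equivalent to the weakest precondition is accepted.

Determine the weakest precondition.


Working backward. After the program, the postcondition (cnt - m - 3 <= -5 or 2*h - 9 = 3*m - 4) <-> (not (m + 8 < -8)) must hold; in canonical form it is (cnt <= m - 2 or 2*h = 3*m + 5) <-> (not (m < -16)).
Before cnt := cnt - 2: (cnt <= m or 2*h = 3*m + 5) <-> (not (m < -16))
Before h := h + 3*h: (cnt <= m or 8*h = 3*m + 5) <-> (not (m < -16))
Before h := cnt + 3: (cnt <= m or 8*cnt = 3*m - 19) <-> (not (m < -16))
Before cnt := cnt + m: (cnt <= 0 or 8*cnt + 5*m = -19) <-> (not (m < -16))
Answer: WP = (cnt <= 0 or 8*cnt + 5*m = -19) <-> (not (m < -16))


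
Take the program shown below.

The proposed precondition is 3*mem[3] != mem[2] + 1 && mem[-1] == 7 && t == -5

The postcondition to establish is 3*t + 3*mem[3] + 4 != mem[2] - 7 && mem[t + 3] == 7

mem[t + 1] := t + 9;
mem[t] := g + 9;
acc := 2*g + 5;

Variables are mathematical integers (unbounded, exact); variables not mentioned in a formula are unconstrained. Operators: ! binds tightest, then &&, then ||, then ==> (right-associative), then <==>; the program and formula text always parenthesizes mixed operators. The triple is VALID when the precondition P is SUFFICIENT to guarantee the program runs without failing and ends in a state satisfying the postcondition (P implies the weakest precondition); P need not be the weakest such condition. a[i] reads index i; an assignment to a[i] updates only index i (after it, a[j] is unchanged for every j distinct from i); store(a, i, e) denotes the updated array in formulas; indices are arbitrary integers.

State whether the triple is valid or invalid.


Working backward. After the program, the postcondition 3*t + 3*mem[3] + 4 != mem[2] - 7 && mem[t + 3] == 7 must hold; in canonical form it is 3*mem[3] + 3*t != mem[2] - 11 && mem[t + 3] == 7.
Before acc := 2*g + 5: 3*mem[3] + 3*t != mem[2] - 11 && mem[t + 3] == 7
Before mem[t] := g + 9: 3*store(mem, t, g + 9)[3] + 3*t != store(mem, t, g + 9)[2] - 11 && store(mem, t, g + 9)[t + 3] == 7
Before mem[t + 1] := t + 9: 3*store(store(mem, t + 1, t + 9), t, g + 9)[3] + 3*t != store(store(mem, t + 1, t + 9), t, g + 9)[2] - 11 && store(store(mem, t + 1, t + 9), t, g + 9)[t + 3] == 7
The weakest precondition is 3*store(store(mem, t + 1, t + 9), t, g + 9)[3] + 3*t != store(store(mem, t + 1, t + 9), t, g + 9)[2] - 11 && store(store(mem, t + 1, t + 9), t, g + 9)[t + 3] == 7.
Check whether 3*mem[3] != mem[2] + 1 && mem[-1] == 7 && t == -5 implies it.
Countermodel: at the initial state g = 0, mem = {[-5] = 7, [-4] = 7, [-2] = 6, [-1] = 7, [2] = 21118, [3] = 7040, elsewhere 7}, t = -5, the precondition holds but the weakest precondition fails.
Answer: invalid


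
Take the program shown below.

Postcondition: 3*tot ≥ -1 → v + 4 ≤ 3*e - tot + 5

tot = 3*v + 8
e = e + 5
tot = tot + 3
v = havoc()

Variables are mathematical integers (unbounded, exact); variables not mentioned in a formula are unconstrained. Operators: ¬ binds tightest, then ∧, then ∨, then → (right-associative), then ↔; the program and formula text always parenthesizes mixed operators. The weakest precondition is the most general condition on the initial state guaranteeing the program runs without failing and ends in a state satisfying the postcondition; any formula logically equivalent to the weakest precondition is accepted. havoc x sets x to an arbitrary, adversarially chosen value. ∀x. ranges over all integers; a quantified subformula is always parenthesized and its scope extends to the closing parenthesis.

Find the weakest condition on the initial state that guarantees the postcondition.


Working backward. After the program, the postcondition 3*tot ≥ -1 → v + 4 ≤ 3*e - tot + 5 must hold; in canonical form it is 3*tot ≥ -1 → tot + v ≤ 3*e + 1.
Before havoc v: ∀v_1. (3*tot ≥ -1 → tot + v_1 ≤ 3*e + 1)
Before tot := tot + 3: ∀v_1. (3*tot ≥ -10 → tot + v_1 ≤ 3*e - 2)
Before e := e + 5: ∀v_1. (3*tot ≥ -10 → tot + v_1 ≤ 3*e + 13)
Before tot := 3*v + 8: ∀v_1. (9*v ≥ -34 → 3*v + v_1 ≤ 3*e + 5)
Answer: WP = ∀v_1. (9*v ≥ -34 → 3*v + v_1 ≤ 3*e + 5)


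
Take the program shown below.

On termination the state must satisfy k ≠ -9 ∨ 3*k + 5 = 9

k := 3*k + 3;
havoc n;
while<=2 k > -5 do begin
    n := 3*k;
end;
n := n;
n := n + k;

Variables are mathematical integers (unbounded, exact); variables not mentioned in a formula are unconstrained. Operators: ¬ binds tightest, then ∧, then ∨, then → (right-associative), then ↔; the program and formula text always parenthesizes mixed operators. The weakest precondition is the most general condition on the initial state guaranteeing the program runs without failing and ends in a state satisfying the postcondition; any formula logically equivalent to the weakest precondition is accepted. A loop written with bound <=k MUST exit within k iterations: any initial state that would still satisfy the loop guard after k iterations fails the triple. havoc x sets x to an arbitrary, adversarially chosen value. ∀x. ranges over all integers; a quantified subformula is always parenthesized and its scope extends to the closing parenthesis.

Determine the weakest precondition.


Working backward. After the program, the postcondition k ≠ -9 ∨ 3*k + 5 = 9 must hold; in canonical form it is k ≠ -9 ∨ 3*k = 4.
Before n := n + k: k ≠ -9 ∨ 3*k = 4
Before n := n: k ≠ -9 ∨ 3*k = 4
Before the loop (bound <=2), unroll the exhaustion recursion (WP_0 = exit-now case; WP_j = one more guarded iteration, up to j = 2):
  WP_0: (¬(k > -5)) ∧ (k ≠ -9 ∨ 3*k = 4)
  WP_1: (k > -5 → ((¬(k > -5)) ∧ (k ≠ -9 ∨ 3*k = 4))) ∧ ((¬(k > -5)) → (k ≠ -9 ∨ 3*k = 4))
  WP_2: (k > -5 → ((k > -5 → ((¬(k > -5)) ∧ (k ≠ -9 ∨ 3*k = 4))) ∧ ((¬(k > -5)) → (k ≠ -9 ∨ 3*k = 4)))) ∧ ((¬(k > -5)) → (k ≠ -9 ∨ 3*k = 4))
So before the loop: (k > -5 → ((k > -5 → ((¬(k > -5)) ∧ (k ≠ -9 ∨ 3*k = 4))) ∧ ((¬(k > -5)) → (k ≠ -9 ∨ 3*k = 4)))) ∧ ((¬(k > -5)) → (k ≠ -9 ∨ 3*k = 4))
Before havoc n: (k > -5 → ((k > -5 → ((¬(k > -5)) ∧ (k ≠ -9 ∨ 3*k = 4))) ∧ ((¬(k > -5)) → (k ≠ -9 ∨ 3*k = 4)))) ∧ ((¬(k > -5)) → (k ≠ -9 ∨ 3*k = 4))
Before k := 3*k + 3: (3*k > -8 → ((3*k > -8 → ((¬(3*k > -8)) ∧ (3*k ≠ -12 ∨ 9*k = -5))) ∧ ((¬(3*k > -8)) → (3*k ≠ -12 ∨ 9*k = -5)))) ∧ ((¬(3*k > -8)) → (3*k ≠ -12 ∨ 9*k = -5))
Answer: WP = (3*k > -8 → ((3*k > -8 → ((¬(3*k > -8)) ∧ (3*k ≠ -12 ∨ 9*k = -5))) ∧ ((¬(3*k > -8)) → (3*k ≠ -12 ∨ 9*k = -5)))) ∧ ((¬(3*k > -8)) → (3*k ≠ -12 ∨ 9*k = -5))


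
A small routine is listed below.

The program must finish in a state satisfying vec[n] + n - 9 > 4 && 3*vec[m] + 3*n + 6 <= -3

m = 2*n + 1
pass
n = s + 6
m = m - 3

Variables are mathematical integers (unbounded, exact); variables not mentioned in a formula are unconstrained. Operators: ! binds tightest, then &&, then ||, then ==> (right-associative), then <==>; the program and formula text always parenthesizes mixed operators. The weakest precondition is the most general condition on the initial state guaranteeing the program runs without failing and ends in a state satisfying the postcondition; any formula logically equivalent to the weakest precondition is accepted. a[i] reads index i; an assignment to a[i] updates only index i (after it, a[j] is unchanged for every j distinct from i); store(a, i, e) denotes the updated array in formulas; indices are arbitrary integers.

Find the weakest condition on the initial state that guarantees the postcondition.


Working backward. After the program, the postcondition vec[n] + n - 9 > 4 && 3*vec[m] + 3*n + 6 <= -3 must hold; in canonical form it is vec[n] + n > 13 && 3*vec[m] + 3*n <= -9.
Before m := m - 3: vec[n] + n > 13 && 3*vec[m - 3] + 3*n <= -9
Before n := s + 6: vec[s + 6] + s > 7 && 3*vec[m - 3] + 3*s <= -27
Before skip: vec[s + 6] + s > 7 && 3*vec[m - 3] + 3*s <= -27
Before m := 2*n + 1: vec[s + 6] + s > 7 && 3*vec[2*n - 2] + 3*s <= -27
Answer: WP = vec[s + 6] + s > 7 && 3*vec[2*n - 2] + 3*s <= -27


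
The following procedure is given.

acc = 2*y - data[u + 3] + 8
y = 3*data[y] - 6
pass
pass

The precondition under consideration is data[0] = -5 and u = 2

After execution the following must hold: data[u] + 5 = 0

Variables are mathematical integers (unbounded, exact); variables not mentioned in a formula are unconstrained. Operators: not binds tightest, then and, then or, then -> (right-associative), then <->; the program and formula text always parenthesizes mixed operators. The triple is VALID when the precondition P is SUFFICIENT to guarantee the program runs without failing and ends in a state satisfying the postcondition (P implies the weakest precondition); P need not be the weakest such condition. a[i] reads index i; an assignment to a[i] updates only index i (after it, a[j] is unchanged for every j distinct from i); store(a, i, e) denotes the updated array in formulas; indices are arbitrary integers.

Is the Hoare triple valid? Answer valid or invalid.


Working backward. After the program, the postcondition data[u] + 5 = 0 must hold; in canonical form it is data[u] = -5.
Before skip: data[u] = -5
Before skip: data[u] = -5
Before y := 3*data[y] - 6: data[u] = -5
Before acc := 2*y - data[u + 3] + 8: data[u] = -5
The weakest precondition is data[u] = -5.
Check whether data[0] = -5 and u = 2 implies it.
Countermodel: at the initial state data = {[0] = -5, [2] = 3, elsewhere -5}, u = 2, the precondition holds but the weakest precondition fails.
Answer: invalid


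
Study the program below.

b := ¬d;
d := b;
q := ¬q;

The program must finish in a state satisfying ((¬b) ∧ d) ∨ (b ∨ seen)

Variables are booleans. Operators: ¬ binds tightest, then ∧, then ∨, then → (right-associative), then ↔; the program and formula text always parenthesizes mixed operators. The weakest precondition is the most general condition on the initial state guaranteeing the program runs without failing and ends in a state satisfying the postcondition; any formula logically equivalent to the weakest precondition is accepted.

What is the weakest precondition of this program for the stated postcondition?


Working backward. After the program, the postcondition ((¬b) ∧ d) ∨ (b ∨ seen) must hold; in canonical form it is ((¬b) ∧ d) ∨ b ∨ seen.
Before q := ¬q: ((¬b) ∧ d) ∨ b ∨ seen
Before d := b: b ∨ seen
Before b := ¬d: (¬d) ∨ seen
Answer: WP = (¬d) ∨ seen


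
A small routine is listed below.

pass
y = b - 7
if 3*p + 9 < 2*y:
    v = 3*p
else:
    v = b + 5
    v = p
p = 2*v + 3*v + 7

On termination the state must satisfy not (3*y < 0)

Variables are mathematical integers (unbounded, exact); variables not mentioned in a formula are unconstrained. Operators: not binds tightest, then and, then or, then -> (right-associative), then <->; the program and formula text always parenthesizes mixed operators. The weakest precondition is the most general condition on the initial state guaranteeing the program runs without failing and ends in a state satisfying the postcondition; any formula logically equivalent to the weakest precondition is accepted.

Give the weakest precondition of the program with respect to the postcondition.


Working backward. After the program, not (3*y < 0) must hold.
Before p := 2*v + 3*v + 7: not (3*y < 0)
Then branch requires not (3*y < 0); else branch requires not (3*y < 0).
Before the if: (3*p < 2*y - 9 -> (not (3*y < 0))) and ((not (3*p < 2*y - 9)) -> (not (3*y < 0)))
Before y := b - 7: (3*p < 2*b - 23 -> (not (3*b < 21))) and ((not (3*p < 2*b - 23)) -> (not (3*b < 21)))
Before skip: (3*p < 2*b - 23 -> (not (3*b < 21))) and ((not (3*p < 2*b - 23)) -> (not (3*b < 21)))
Answer: WP = (3*p < 2*b - 23 -> (not (3*b < 21))) and ((not (3*p < 2*b - 23)) -> (not (3*b < 21)))


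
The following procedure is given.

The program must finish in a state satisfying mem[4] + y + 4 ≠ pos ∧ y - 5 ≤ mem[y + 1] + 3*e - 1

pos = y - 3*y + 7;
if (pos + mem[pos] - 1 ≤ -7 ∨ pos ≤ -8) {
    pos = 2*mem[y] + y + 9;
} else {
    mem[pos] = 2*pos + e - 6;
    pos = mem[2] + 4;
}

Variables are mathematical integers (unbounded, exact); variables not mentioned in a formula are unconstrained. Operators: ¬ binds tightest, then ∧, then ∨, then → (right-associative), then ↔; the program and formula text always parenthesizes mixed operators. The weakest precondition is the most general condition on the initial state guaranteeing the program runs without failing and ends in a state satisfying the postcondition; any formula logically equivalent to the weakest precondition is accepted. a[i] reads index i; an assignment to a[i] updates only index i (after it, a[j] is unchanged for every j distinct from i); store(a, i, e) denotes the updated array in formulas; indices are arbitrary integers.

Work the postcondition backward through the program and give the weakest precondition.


Working backward. After the program, the postcondition mem[4] + y + 4 ≠ pos ∧ y - 5 ≤ mem[y + 1] + 3*e - 1 must hold; in canonical form it is mem[4] + y ≠ pos - 4 ∧ y ≤ mem[y + 1] + 3*e + 4.
Then branch requires mem[4] ≠ 2*mem[y] + 5 ∧ y ≤ mem[y + 1] + 3*e + 4; else branch requires store(mem, pos, e + 2*pos - 6)[4] + y ≠ store(mem, pos, e + 2*pos - 6)[2] ∧ y ≤ store(mem, pos, e + 2*pos - 6)[y + 1] + 3*e + 4.
Before the if: ((mem[pos] + pos ≤ -6 ∨ pos ≤ -8) → (mem[4] ≠ 2*mem[y] + 5 ∧ y ≤ mem[y + 1] + 3*e + 4)) ∧ ((¬(mem[pos] + pos ≤ -6 ∨ pos ≤ -8)) → (store(mem, pos, e + 2*pos - 6)[4] + y ≠ store(mem, pos, e + 2*pos - 6)[2] ∧ y ≤ store(mem, pos, e + 2*pos - 6)[y + 1] + 3*e + 4))
Before pos := y - 3*y + 7: ((mem[-2*y + 7] ≤ 2*y - 13 ∨ 2*y ≥ 15) → (mem[4] ≠ 2*mem[y] + 5 ∧ y ≤ mem[y + 1] + 3*e + 4)) ∧ ((¬(mem[-2*y + 7] ≤ 2*y - 13 ∨ 2*y ≥ 15)) → (store(mem, -2*y + 7, e - 4*y + 8)[4] + y ≠ store(mem, -2*y + 7, e - 4*y + 8)[2] ∧ y ≤ store(mem, -2*y + 7, e - 4*y + 8)[y + 1] + 3*e + 4))
Answer: WP = ((mem[-2*y + 7] ≤ 2*y - 13 ∨ 2*y ≥ 15) → (mem[4] ≠ 2*mem[y] + 5 ∧ y ≤ mem[y + 1] + 3*e + 4)) ∧ ((¬(mem[-2*y + 7] ≤ 2*y - 13 ∨ 2*y ≥ 15)) → (store(mem, -2*y + 7, e - 4*y + 8)[4] + y ≠ store(mem, -2*y + 7, e - 4*y + 8)[2] ∧ y ≤ store(mem, -2*y + 7, e - 4*y + 8)[y + 1] + 3*e + 4))
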